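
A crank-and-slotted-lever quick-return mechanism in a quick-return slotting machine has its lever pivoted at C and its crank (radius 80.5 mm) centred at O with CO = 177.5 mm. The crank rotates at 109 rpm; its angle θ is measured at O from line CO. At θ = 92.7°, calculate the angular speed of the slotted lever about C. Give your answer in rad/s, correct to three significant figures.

1.81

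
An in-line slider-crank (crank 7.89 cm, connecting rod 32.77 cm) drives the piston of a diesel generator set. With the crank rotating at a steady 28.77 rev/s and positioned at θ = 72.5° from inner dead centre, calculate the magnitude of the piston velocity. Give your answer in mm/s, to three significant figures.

ω = 2π·28.8 = 180.8 rad/s
For an in-line slider-crank, x = r cosθ + √(L² − r² sin²θ), so v = −rω sinθ·[1 + r cosθ/√(L² − r² sin²θ)].
With r = 0.0789 m, L = 0.3277 m, θ = 72.5°: √(L² − r² sin²θ) = 0.31894 m.
v = −0.0789·180.8·0.95372·[1 + 0.0789·0.30071/0.31894] = -14.614 m/s.
|v| = 14.614 m/s = 14614 mm/s.

14600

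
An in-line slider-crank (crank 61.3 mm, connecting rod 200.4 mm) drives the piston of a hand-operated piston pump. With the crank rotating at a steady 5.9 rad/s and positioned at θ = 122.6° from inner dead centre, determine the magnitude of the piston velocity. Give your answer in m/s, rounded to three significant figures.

ω = 5.9 rad/s
For an in-line slider-crank, x = r cosθ + √(L² − r² sin²θ), so v = −rω sinθ·[1 + r cosθ/√(L² − r² sin²θ)].
With r = 0.0613 m, L = 0.2004 m, θ = 122.6°: √(L² − r² sin²θ) = 0.19363 m.
v = −0.0613·5.9·0.84245·[1 + 0.0613·-0.53877/0.19363] = -0.25272 m/s.
|v| = 0.25272 m/s.

0.253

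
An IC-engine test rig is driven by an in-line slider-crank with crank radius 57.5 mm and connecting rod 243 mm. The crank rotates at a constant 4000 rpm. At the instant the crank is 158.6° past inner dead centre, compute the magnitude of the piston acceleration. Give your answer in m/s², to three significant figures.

ω = 2π·4000/60 = 418.9 rad/s
x(θ) = r cosθ + √(L² − r² sin²θ); with ω constant, a = ω²·d²x/dθ².
d²x/dθ² = −r cosθ − r²(cos2θ)/√u − r⁴ sin²2θ/(4u^{3/2}),  u = L² − r² sin²θ = 0.0586088 m².
Substituting r = 0.0575 m, L = 0.243 m, θ = 158.6°: d²x/dθ² = +0.043426 m.
a = ω²·d²x/dθ² = (418.9)²·(+0.043426) = +7619.6 m/s²;  |a| = 7619.6 m/s².

7620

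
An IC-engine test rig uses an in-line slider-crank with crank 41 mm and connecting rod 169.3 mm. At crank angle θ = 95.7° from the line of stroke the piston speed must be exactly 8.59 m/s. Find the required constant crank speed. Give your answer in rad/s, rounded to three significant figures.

For an in-line slider-crank, |v_piston| = rω|sinθ|·[1 + r cosθ/√(L² − r² sin²θ)].
With r = 0.041 m, L = 0.1693 m, θ = 95.7°: the bracketed kinematic factor |dx/dθ| = 0.039786 m.
ω = v/|dx/dθ| = 8.59/0.039786 = 215.9 rad/s.

216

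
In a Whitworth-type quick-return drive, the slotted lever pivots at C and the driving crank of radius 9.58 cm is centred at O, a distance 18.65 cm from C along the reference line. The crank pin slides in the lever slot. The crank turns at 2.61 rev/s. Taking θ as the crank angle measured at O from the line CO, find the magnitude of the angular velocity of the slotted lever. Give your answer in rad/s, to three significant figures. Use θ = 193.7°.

ω = 16.4 rad/s (from 2.61 rev/s).
Crank pin A relative to C: A = (d + r cosθ, r sinθ); lever angle φ = atan2(r sinθ, d + r cosθ).
Differentiating tanφ: φ̇ = rω(d cosθ + r)/(d² + r² + 2dr cosθ).
d² + r² + 2dr cosθ = |CA|² = 0.00924314 m²;  d cosθ + r = -0.085394 m.
|ω_lever| = |0.0958·16.4·-0.085394| / 0.00924314 = 14.514 rad/s.

14.5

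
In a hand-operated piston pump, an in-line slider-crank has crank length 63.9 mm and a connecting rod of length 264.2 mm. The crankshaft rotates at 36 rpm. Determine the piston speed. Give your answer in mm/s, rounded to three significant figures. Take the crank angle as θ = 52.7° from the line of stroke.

220

ω = 2π·36/60 = 3.77 rad/s
For an in-line slider-crank, x = r cosθ + √(L² − r² sin²θ), so v = −rω sinθ·[1 + r cosθ/√(L² − r² sin²θ)].
With r = 0.0639 m, L = 0.2642 m, θ = 52.7°: √(L² − r² sin²θ) = 0.25926 m.
v = −0.0639·3.77·0.79547·[1 + 0.0639·0.60599/0.25926] = -0.22025 m/s.
|v| = 0.22025 m/s = 220.25 mm/s.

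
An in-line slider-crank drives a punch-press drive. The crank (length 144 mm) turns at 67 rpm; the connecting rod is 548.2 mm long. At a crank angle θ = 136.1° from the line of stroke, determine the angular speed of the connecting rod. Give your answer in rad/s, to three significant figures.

ω = 7.016 rad/s (converted from 67 rpm).
The rod makes angle φ with the slider axis where L sinφ = r sinθ; differentiating, L cosφ·φ̇ = r ω cosθ.
L cosφ = √(L² − r² sin²θ) = 0.53903 m.
|ω_rod| = r ω |cosθ| / √(L² − r² sin²θ) = 0.144·7.016·0.72055/0.53903 = 1.3506 rad/s.

1.35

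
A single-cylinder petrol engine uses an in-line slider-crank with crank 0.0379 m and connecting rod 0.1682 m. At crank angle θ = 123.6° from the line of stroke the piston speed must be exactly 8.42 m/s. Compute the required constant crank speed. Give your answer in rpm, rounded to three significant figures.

2920

For an in-line slider-crank, |v_piston| = rω|sinθ|·[1 + r cosθ/√(L² − r² sin²θ)].
With r = 0.0379 m, L = 0.1682 m, θ = 123.6°: the bracketed kinematic factor |dx/dθ| = 0.02756 m.
ω = v/|dx/dθ| = 8.42/0.02756 = 305.51 rad/s.
N = 60ω/(2π) = 2917.4 rpm.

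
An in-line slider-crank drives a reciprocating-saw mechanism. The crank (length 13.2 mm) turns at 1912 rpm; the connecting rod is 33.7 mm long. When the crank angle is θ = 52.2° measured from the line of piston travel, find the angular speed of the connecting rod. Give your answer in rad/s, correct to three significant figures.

ω = 200.2 rad/s (converted from 1912 rpm).
The rod makes angle φ with the slider axis where L sinφ = r sinθ; differentiating, L cosφ·φ̇ = r ω cosθ.
L cosφ = √(L² − r² sin²θ) = 0.032045 m.
|ω_rod| = r ω |cosθ| / √(L² − r² sin²θ) = 0.0132·200.2·0.61291/0.032045 = 50.55 rad/s.

50.5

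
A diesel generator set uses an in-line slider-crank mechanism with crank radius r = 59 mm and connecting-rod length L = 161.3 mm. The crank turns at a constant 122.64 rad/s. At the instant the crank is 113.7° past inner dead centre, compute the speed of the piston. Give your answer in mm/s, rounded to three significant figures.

ω = 122.6 rad/s
For an in-line slider-crank, x = r cosθ + √(L² − r² sin²θ), so v = −rω sinθ·[1 + r cosθ/√(L² − r² sin²θ)].
With r = 0.059 m, L = 0.1613 m, θ = 113.7°: √(L² − r² sin²θ) = 0.15198 m.
v = −0.059·122.6·0.91566·[1 + 0.059·-0.40195/0.15198] = -5.5917 m/s.
|v| = 5.5917 m/s = 5591.7 mm/s.

5590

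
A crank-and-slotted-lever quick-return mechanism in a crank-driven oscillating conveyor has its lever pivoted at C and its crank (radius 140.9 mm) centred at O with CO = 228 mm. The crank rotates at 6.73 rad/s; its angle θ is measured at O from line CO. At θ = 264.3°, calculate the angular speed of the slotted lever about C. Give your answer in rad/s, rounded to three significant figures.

1.71

ω = 6.73 rad/s
Crank pin A relative to C: A = (d + r cosθ, r sinθ); lever angle φ = atan2(r sinθ, d + r cosθ).
Differentiating tanφ: φ̇ = rω(d cosθ + r)/(d² + r² + 2dr cosθ).
d² + r² + 2dr cosθ = |CA|² = 0.0654555 m²;  d cosθ + r = +0.11826 m.
|ω_lever| = |0.1409·6.73·+0.11826| / 0.0654555 = 1.7132 rad/s.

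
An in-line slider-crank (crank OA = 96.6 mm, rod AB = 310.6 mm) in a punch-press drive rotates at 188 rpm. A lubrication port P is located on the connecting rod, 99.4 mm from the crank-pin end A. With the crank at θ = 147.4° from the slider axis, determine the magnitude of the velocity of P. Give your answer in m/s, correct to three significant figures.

ω = 19.69 rad/s.  Crank-pin speed |V_A| = rω = 1.9018 m/s, perpendicular to OA.
Rod angle: sinφ = −(r/L) sinθ ⇒ φ = -9.646°; ω_rod = −rω cosθ/√(L²−r²sin²θ) = +5.2323 rad/s.
V_P = V_A + ω_rod × AP, with AP = 0.0994 m along the rod.
Components: V_Px = −rω sinθ − a·ω_rod·sinφ = -0.93748 m/s;  V_Py = rω cosθ + a·ω_rod·cosφ = -1.0894 m/s.
|V_P| = √(V_Px² + V_Py²) = 1.4373 m/s.

1.44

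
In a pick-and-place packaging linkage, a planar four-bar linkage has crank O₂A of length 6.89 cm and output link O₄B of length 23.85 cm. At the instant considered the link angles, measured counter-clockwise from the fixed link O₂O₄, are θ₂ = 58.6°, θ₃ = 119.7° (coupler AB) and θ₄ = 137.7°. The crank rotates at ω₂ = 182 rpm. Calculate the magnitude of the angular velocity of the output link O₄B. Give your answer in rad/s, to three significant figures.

15.6

ω₂ = 19.06 rad/s (from 182 rpm).
Differentiating the loop-closure r₂e^{iθ₂}+r₃e^{iθ₃}=r₁+r₄e^{iθ₄} gives r₂ω₂e^{iθ₂}+r₃ω₃e^{iθ₃}=r₄ω₄e^{iθ₄}.
Eliminating the other unknown: ω₄ = r₂ω₂ sin(θ₂−θ₃) / [r₄ sin(θ₄−θ₃)].
Numerator sine = -0.87546; denominator sine = +0.30902.
Result = 0.0689·19.06·(-0.87546) / (0.2385·(+0.30902)) = -15.599 rad/s; magnitude 15.599 rad/s.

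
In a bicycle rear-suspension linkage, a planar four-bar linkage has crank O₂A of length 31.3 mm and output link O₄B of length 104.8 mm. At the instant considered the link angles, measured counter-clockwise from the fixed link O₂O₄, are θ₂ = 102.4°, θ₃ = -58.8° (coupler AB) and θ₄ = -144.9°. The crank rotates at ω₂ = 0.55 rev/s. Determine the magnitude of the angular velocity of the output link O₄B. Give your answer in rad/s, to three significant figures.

0.333

ω₂ = 3.456 rad/s (from 0.55 rev/s).
Differentiating the loop-closure r₂e^{iθ₂}+r₃e^{iθ₃}=r₁+r₄e^{iθ₄} gives r₂ω₂e^{iθ₂}+r₃ω₃e^{iθ₃}=r₄ω₄e^{iθ₄}.
Eliminating the other unknown: ω₄ = r₂ω₂ sin(θ₂−θ₃) / [r₄ sin(θ₄−θ₃)].
Numerator sine = +0.32227; denominator sine = -0.99768.
Result = 0.0313·3.456·(+0.32227) / (0.1048·(-0.99768)) = -0.33339 rad/s; magnitude 0.33339 rad/s.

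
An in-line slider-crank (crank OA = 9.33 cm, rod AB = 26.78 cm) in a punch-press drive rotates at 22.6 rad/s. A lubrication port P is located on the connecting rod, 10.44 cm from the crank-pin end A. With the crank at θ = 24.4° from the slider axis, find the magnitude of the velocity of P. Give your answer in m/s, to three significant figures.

1.53

ω = 22.6 rad/s.  Crank-pin speed |V_A| = rω = 2.1086 m/s, perpendicular to OA.
Rod angle: sinφ = −(r/L) sinθ ⇒ φ = -8.275°; ω_rod = −rω cosθ/√(L²−r²sin²θ) = -7.2459 rad/s.
V_P = V_A + ω_rod × AP, with AP = 0.1044 m along the rod.
Components: V_Px = −rω sinθ − a·ω_rod·sinφ = -0.97994 m/s;  V_Py = rω cosθ + a·ω_rod·cosφ = +1.1717 m/s.
|V_P| = √(V_Px² + V_Py²) = 1.5274 m/s.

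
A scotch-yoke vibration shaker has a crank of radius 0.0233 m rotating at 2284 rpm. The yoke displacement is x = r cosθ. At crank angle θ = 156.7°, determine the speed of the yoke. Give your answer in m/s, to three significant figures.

2.20

ω = 239.2 rad/s (from 2284 rpm).
x = r cosθ ⇒ ẋ = −rω sinθ.
|v| = rω|sinθ| = 0.0233·239.2·|sin 156.7°| = 2.2043 m/s.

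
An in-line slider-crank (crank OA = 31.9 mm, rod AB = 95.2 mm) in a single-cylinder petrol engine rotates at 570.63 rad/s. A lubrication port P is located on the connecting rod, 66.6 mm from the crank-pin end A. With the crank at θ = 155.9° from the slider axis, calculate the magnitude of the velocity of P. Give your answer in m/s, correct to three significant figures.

7.67

ω = 570.6 rad/s.  Crank-pin speed |V_A| = rω = 18.203 m/s, perpendicular to OA.
Rod angle: sinφ = −(r/L) sinθ ⇒ φ = -7.864°; ω_rod = −rω cosθ/√(L²−r²sin²θ) = +176.2 rad/s.
V_P = V_A + ω_rod × AP, with AP = 0.0666 m along the rod.
Components: V_Px = −rω sinθ − a·ω_rod·sinφ = -5.8273 m/s;  V_Py = rω cosθ + a·ω_rod·cosφ = -4.9919 m/s.
|V_P| = √(V_Px² + V_Py²) = 7.6731 m/s.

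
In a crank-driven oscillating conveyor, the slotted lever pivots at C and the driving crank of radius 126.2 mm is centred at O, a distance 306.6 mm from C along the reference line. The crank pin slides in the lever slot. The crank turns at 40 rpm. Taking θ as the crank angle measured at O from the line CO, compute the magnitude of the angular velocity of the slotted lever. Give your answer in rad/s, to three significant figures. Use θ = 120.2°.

0.209

ω = 4.189 rad/s (from 40 rpm).
Crank pin A relative to C: A = (d + r cosθ, r sinθ); lever angle φ = atan2(r sinθ, d + r cosθ).
Differentiating tanφ: φ̇ = rω(d cosθ + r)/(d² + r² + 2dr cosθ).
d² + r² + 2dr cosθ = |CA|² = 0.0710034 m²;  d cosθ + r = -0.028026 m.
|ω_lever| = |0.1262·4.189·-0.028026| / 0.0710034 = 0.20865 rad/s.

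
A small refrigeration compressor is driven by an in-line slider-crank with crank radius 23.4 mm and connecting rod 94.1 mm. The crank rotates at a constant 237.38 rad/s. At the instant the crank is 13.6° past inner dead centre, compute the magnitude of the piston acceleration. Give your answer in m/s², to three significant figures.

ω = 237.4 rad/s
x(θ) = r cosθ + √(L² − r² sin²θ); with ω constant, a = ω²·d²x/dθ².
d²x/dθ² = −r cosθ − r²(cos2θ)/√u − r⁴ sin²2θ/(4u^{3/2}),  u = L² − r² sin²θ = 0.00882453 m².
Substituting r = 0.0234 m, L = 0.0941 m, θ = 13.6°: d²x/dθ² = -0.027947 m.
a = ω²·d²x/dθ² = (237.4)²·(-0.027947) = -1574.8 m/s²;  |a| = 1574.8 m/s².

1570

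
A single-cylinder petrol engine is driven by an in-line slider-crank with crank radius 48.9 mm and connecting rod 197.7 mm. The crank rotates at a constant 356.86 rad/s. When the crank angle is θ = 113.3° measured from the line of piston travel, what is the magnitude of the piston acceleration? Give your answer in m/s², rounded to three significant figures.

ω = 356.9 rad/s
x(θ) = r cosθ + √(L² − r² sin²θ); with ω constant, a = ω²·d²x/dθ².
d²x/dθ² = −r cosθ − r²(cos2θ)/√u − r⁴ sin²2θ/(4u^{3/2}),  u = L² − r² sin²θ = 0.0370682 m².
Substituting r = 0.0489 m, L = 0.1977 m, θ = 113.3°: d²x/dθ² = +0.02777 m.
a = ω²·d²x/dθ² = (356.9)²·(+0.02777) = +3536.5 m/s²;  |a| = 3536.5 m/s².

3540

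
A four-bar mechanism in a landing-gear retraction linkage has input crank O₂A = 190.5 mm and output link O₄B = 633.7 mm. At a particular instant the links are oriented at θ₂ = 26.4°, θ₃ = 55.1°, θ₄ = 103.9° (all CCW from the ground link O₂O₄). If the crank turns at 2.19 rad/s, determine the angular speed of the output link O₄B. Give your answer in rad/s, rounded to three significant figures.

0.420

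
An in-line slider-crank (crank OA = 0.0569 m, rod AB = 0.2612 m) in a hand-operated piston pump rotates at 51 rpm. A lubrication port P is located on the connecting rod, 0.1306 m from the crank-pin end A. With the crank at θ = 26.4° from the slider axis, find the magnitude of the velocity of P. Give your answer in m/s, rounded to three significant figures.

0.201

ω = 5.341 rad/s.  Crank-pin speed |V_A| = rω = 0.30389 m/s, perpendicular to OA.
Rod angle: sinφ = −(r/L) sinθ ⇒ φ = -5.558°; ω_rod = −rω cosθ/√(L²−r²sin²θ) = -1.047 rad/s.
V_P = V_A + ω_rod × AP, with AP = 0.1306 m along the rod.
Components: V_Px = −rω sinθ − a·ω_rod·sinφ = -0.14836 m/s;  V_Py = rω cosθ + a·ω_rod·cosφ = +0.1361 m/s.
|V_P| = √(V_Px² + V_Py²) = 0.20133 m/s.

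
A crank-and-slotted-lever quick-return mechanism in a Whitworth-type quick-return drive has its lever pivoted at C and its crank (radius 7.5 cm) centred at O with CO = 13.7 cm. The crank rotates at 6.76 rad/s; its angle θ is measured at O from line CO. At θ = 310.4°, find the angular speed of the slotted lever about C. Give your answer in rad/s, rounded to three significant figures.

2.20

ω = 6.76 rad/s
Crank pin A relative to C: A = (d + r cosθ, r sinθ); lever angle φ = atan2(r sinθ, d + r cosθ).
Differentiating tanφ: φ̇ = rω(d cosθ + r)/(d² + r² + 2dr cosθ).
d² + r² + 2dr cosθ = |CA|² = 0.0377129 m²;  d cosθ + r = +0.16379 m.
|ω_lever| = |0.075·6.76·+0.16379| / 0.0377129 = 2.202 rad/s.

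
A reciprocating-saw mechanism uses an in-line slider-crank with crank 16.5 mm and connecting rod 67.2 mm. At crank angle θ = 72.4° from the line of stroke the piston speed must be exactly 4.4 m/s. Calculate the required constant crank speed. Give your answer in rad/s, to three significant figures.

260

For an in-line slider-crank, |v_piston| = rω|sinθ|·[1 + r cosθ/√(L² − r² sin²θ)].
With r = 0.0165 m, L = 0.0672 m, θ = 72.4°: the bracketed kinematic factor |dx/dθ| = 0.016929 m.
ω = v/|dx/dθ| = 4.4/0.016929 = 259.91 rad/s.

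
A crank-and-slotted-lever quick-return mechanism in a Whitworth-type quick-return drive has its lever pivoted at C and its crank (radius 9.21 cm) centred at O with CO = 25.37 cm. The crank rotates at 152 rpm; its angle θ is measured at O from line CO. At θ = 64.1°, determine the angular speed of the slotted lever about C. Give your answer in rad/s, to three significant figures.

3.19

ω = 15.92 rad/s (from 152 rpm).
Crank pin A relative to C: A = (d + r cosθ, r sinθ); lever angle φ = atan2(r sinθ, d + r cosθ).
Differentiating tanφ: φ̇ = rω(d cosθ + r)/(d² + r² + 2dr cosθ).
d² + r² + 2dr cosθ = |CA|² = 0.0932585 m²;  d cosθ + r = +0.20292 m.
|ω_lever| = |0.0921·15.92·+0.20292| / 0.0932585 = 3.1898 rad/s.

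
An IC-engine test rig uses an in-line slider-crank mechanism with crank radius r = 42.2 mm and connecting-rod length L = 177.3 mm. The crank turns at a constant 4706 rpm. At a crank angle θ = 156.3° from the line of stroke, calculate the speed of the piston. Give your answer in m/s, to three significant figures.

6.53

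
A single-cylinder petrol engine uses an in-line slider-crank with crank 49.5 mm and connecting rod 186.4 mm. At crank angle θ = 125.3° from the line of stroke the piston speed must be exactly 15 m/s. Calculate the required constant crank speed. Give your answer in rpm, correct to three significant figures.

4210

For an in-line slider-crank, |v_piston| = rω|sinθ|·[1 + r cosθ/√(L² − r² sin²θ)].
With r = 0.0495 m, L = 0.1864 m, θ = 125.3°: the bracketed kinematic factor |dx/dθ| = 0.034048 m.
ω = v/|dx/dθ| = 15/0.034048 = 440.55 rad/s.
N = 60ω/(2π) = 4206.9 rpm.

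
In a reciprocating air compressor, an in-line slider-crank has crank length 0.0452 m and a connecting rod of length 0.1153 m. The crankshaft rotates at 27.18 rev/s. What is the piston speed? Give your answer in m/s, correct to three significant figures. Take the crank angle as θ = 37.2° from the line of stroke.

6.17

ω = 2π·27.2 = 170.8 rad/s
For an in-line slider-crank, x = r cosθ + √(L² − r² sin²θ), so v = −rω sinθ·[1 + r cosθ/√(L² − r² sin²θ)].
With r = 0.0452 m, L = 0.1153 m, θ = 37.2°: √(L² − r² sin²θ) = 0.11201 m.
v = −0.0452·170.8·0.60460·[1 + 0.0452·0.79653/0.11201] = -6.167 m/s.
|v| = 6.167 m/s.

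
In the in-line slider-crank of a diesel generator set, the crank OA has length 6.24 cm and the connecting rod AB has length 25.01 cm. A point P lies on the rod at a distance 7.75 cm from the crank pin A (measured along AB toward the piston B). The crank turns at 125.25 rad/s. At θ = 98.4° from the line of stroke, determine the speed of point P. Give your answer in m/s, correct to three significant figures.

7.68

ω = 125.2 rad/s.  Crank-pin speed |V_A| = rω = 7.8156 m/s, perpendicular to OA.
Rod angle: sinφ = −(r/L) sinθ ⇒ φ = -14.290°; ω_rod = −rω cosθ/√(L²−r²sin²θ) = +4.7108 rad/s.
V_P = V_A + ω_rod × AP, with AP = 0.0775 m along the rod.
Components: V_Px = −rω sinθ − a·ω_rod·sinφ = -7.6416 m/s;  V_Py = rω cosθ + a·ω_rod·cosφ = -0.78793 m/s.
|V_P| = √(V_Px² + V_Py²) = 7.6822 m/s.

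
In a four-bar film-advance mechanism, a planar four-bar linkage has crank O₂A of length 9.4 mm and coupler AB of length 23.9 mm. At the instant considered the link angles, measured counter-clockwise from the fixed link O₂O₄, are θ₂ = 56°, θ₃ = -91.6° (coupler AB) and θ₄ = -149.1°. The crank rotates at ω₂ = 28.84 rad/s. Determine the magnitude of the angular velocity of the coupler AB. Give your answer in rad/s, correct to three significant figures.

5.71

ω₂ = 28.84 rad/s
Differentiating the loop-closure r₂e^{iθ₂}+r₃e^{iθ₃}=r₁+r₄e^{iθ₄} gives r₂ω₂e^{iθ₂}+r₃ω₃e^{iθ₃}=r₄ω₄e^{iθ₄}.
Eliminating the other unknown: ω₃ = r₂ω₂ sin(θ₄−θ₂) / [r₃ sin(θ₃−θ₄)].
Numerator sine = +0.42420; denominator sine = +0.84339.
Result = 0.0094·28.84·(+0.42420) / (0.0239·(+0.84339)) = +5.7051 rad/s; magnitude 5.7051 rad/s.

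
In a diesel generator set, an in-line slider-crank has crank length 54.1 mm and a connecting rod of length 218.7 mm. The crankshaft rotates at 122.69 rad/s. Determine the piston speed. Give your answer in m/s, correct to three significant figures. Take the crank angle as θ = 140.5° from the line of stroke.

3.41

ω = 122.7 rad/s
For an in-line slider-crank, x = r cosθ + √(L² − r² sin²θ), so v = −rω sinθ·[1 + r cosθ/√(L² − r² sin²θ)].
With r = 0.0541 m, L = 0.2187 m, θ = 140.5°: √(L² − r² sin²θ) = 0.21598 m.
v = −0.0541·122.7·0.63608·[1 + 0.0541·-0.77162/0.21598] = -3.4059 m/s.
|v| = 3.4059 m/s.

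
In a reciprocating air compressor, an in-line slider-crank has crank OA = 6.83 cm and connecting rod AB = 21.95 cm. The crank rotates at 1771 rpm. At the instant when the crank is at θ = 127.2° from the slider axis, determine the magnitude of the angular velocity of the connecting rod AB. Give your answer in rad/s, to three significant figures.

36.0

ω = 185.5 rad/s (converted from 1771 rpm).
The rod makes angle φ with the slider axis where L sinφ = r sinθ; differentiating, L cosφ·φ̇ = r ω cosθ.
L cosφ = √(L² − r² sin²θ) = 0.21265 m.
|ω_rod| = r ω |cosθ| / √(L² − r² sin²θ) = 0.0683·185.5·0.60460/0.21265 = 36.014 rad/s.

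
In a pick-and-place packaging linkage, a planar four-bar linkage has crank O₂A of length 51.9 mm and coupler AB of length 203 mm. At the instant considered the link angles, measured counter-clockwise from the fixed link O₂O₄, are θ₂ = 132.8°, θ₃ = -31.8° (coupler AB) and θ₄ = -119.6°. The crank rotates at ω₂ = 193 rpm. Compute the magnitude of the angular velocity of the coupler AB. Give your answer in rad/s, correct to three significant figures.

ω₂ = 20.21 rad/s (from 193 rpm).
Differentiating the loop-closure r₂e^{iθ₂}+r₃e^{iθ₃}=r₁+r₄e^{iθ₄} gives r₂ω₂e^{iθ₂}+r₃ω₃e^{iθ₃}=r₄ω₄e^{iθ₄}.
Eliminating the other unknown: ω₃ = r₂ω₂ sin(θ₄−θ₂) / [r₃ sin(θ₃−θ₄)].
Numerator sine = +0.95319; denominator sine = +0.99926.
Result = 0.0519·20.21·(+0.95319) / (0.203·(+0.99926)) = +4.929 rad/s; magnitude 4.929 rad/s.

4.93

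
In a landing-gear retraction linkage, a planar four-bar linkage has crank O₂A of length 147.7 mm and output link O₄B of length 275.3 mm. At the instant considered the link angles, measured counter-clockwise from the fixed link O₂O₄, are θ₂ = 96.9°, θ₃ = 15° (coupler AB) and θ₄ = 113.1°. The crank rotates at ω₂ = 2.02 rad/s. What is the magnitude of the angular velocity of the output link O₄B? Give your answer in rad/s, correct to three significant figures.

1.08

ω₂ = 2.02 rad/s
Differentiating the loop-closure r₂e^{iθ₂}+r₃e^{iθ₃}=r₁+r₄e^{iθ₄} gives r₂ω₂e^{iθ₂}+r₃ω₃e^{iθ₃}=r₄ω₄e^{iθ₄}.
Eliminating the other unknown: ω₄ = r₂ω₂ sin(θ₂−θ₃) / [r₄ sin(θ₄−θ₃)].
Numerator sine = +0.99002; denominator sine = +0.99002.
Result = 0.1477·2.02·(+0.99002) / (0.2753·(+0.99002)) = +1.0837 rad/s; magnitude 1.0837 rad/s.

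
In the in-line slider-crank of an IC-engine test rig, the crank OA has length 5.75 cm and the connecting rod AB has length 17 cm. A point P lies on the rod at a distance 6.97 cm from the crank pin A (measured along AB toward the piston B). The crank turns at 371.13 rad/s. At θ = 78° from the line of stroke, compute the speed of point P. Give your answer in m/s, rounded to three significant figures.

ω = 371.1 rad/s.  Crank-pin speed |V_A| = rω = 21.34 m/s, perpendicular to OA.
Rod angle: sinφ = −(r/L) sinθ ⇒ φ = -19.320°; ω_rod = −rω cosθ/√(L²−r²sin²θ) = -27.656 rad/s.
V_P = V_A + ω_rod × AP, with AP = 0.0697 m along the rod.
Components: V_Px = −rω sinθ − a·ω_rod·sinφ = -21.511 m/s;  V_Py = rω cosθ + a·ω_rod·cosφ = +2.6177 m/s.
|V_P| = √(V_Px² + V_Py²) = 21.67 m/s.

21.7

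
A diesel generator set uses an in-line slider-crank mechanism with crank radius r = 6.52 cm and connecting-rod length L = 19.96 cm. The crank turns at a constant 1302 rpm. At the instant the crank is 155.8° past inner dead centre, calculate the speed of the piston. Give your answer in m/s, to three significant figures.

ω = 2π·1302/60 = 136.3 rad/s
For an in-line slider-crank, x = r cosθ + √(L² − r² sin²θ), so v = −rω sinθ·[1 + r cosθ/√(L² − r² sin²θ)].
With r = 0.0652 m, L = 0.1996 m, θ = 155.8°: √(L² − r² sin²θ) = 0.1978 m.
v = −0.0652·136.3·0.40992·[1 + 0.0652·-0.91212/0.1978] = -2.5485 m/s.
|v| = 2.5485 m/s.

2.55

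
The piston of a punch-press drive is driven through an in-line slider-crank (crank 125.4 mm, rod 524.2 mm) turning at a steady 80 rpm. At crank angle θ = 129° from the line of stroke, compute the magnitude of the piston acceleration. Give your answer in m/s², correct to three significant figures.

ω = 2π·80/60 = 8.378 rad/s
x(θ) = r cosθ + √(L² − r² sin²θ); with ω constant, a = ω²·d²x/dθ².
d²x/dθ² = −r cosθ − r²(cos2θ)/√u − r⁴ sin²2θ/(4u^{3/2}),  u = L² − r² sin²θ = 0.265288 m².
Substituting r = 0.1254 m, L = 0.5242 m, θ = 129°: d²x/dθ² = +0.084832 m.
a = ω²·d²x/dθ² = (8.378)²·(+0.084832) = +5.9538 m/s²;  |a| = 5.9538 m/s².

5.95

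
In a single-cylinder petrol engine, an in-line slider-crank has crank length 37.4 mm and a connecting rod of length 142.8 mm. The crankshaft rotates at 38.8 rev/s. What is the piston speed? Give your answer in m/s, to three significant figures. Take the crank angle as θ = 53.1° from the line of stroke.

ω = 2π·38.8 = 243.8 rad/s
For an in-line slider-crank, x = r cosθ + √(L² − r² sin²θ), so v = −rω sinθ·[1 + r cosθ/√(L² − r² sin²θ)].
With r = 0.0374 m, L = 0.1428 m, θ = 53.1°: √(L² − r² sin²θ) = 0.13963 m.
v = −0.0374·243.8·0.79968·[1 + 0.0374·0.60042/0.13963] = -8.4638 m/s.
|v| = 8.4638 m/s.

8.46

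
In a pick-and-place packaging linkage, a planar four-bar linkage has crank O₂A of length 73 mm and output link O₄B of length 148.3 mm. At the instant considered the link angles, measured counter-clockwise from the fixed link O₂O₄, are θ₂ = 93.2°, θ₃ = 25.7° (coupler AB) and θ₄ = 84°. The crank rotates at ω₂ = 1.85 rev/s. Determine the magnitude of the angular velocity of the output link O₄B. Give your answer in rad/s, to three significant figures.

6.21

ω₂ = 11.62 rad/s (from 1.85 rev/s).
Differentiating the loop-closure r₂e^{iθ₂}+r₃e^{iθ₃}=r₁+r₄e^{iθ₄} gives r₂ω₂e^{iθ₂}+r₃ω₃e^{iθ₃}=r₄ω₄e^{iθ₄}.
Eliminating the other unknown: ω₄ = r₂ω₂ sin(θ₂−θ₃) / [r₄ sin(θ₄−θ₃)].
Numerator sine = +0.92388; denominator sine = +0.85081.
Result = 0.073·11.62·(+0.92388) / (0.1483·(+0.85081)) = +6.2132 rad/s; magnitude 6.2132 rad/s.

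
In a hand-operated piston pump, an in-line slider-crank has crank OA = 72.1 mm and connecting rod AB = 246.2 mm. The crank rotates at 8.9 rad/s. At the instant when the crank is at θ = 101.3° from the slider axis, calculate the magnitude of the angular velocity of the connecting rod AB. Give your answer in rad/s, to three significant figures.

0.533

ω = 8.9 rad/s
The rod makes angle φ with the slider axis where L sinφ = r sinθ; differentiating, L cosφ·φ̇ = r ω cosθ.
L cosφ = √(L² − r² sin²θ) = 0.23583 m.
|ω_rod| = r ω |cosθ| / √(L² − r² sin²θ) = 0.0721·8.9·0.19595/0.23583 = 0.53317 rad/s.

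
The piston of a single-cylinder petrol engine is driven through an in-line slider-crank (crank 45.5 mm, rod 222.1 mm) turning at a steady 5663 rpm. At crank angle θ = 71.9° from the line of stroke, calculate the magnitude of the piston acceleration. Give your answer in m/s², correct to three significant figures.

2290

ω = 2π·5663/60 = 593 rad/s
x(θ) = r cosθ + √(L² − r² sin²θ); with ω constant, a = ω²·d²x/dθ².
d²x/dθ² = −r cosθ − r²(cos2θ)/√u − r⁴ sin²2θ/(4u^{3/2}),  u = L² − r² sin²θ = 0.047458 m².
Substituting r = 0.0455 m, L = 0.2221 m, θ = 71.9°: d²x/dθ² = -0.0065033 m.
a = ω²·d²x/dθ² = (593)²·(-0.0065033) = -2287.1 m/s²;  |a| = 2287.1 m/s².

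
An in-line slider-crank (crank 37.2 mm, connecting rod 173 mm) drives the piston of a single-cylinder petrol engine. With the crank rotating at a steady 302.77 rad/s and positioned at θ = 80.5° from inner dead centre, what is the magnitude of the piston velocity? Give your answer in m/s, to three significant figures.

ω = 302.8 rad/s
For an in-line slider-crank, x = r cosθ + √(L² − r² sin²θ), so v = −rω sinθ·[1 + r cosθ/√(L² − r² sin²θ)].
With r = 0.0372 m, L = 0.173 m, θ = 80.5°: √(L² − r² sin²θ) = 0.16906 m.
v = −0.0372·302.8·0.98629·[1 + 0.0372·0.16505/0.16906] = -11.512 m/s.
|v| = 11.512 m/s.

11.5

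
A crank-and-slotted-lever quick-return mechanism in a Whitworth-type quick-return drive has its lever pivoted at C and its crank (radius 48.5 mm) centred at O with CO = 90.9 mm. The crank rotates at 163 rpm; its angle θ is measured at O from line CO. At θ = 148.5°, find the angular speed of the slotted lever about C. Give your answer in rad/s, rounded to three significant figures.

7.75

ω = 17.07 rad/s (from 163 rpm).
Crank pin A relative to C: A = (d + r cosθ, r sinθ); lever angle φ = atan2(r sinθ, d + r cosθ).
Differentiating tanφ: φ̇ = rω(d cosθ + r)/(d² + r² + 2dr cosθ).
d² + r² + 2dr cosθ = |CA|² = 0.00309708 m²;  d cosθ + r = -0.029005 m.
|ω_lever| = |0.0485·17.07·-0.029005| / 0.00309708 = 7.7532 rad/s.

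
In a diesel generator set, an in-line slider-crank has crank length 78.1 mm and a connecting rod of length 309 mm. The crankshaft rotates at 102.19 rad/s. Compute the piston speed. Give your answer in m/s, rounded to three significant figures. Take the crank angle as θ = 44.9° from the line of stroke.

ω = 102.2 rad/s
For an in-line slider-crank, x = r cosθ + √(L² − r² sin²θ), so v = −rω sinθ·[1 + r cosθ/√(L² − r² sin²θ)].
With r = 0.0781 m, L = 0.309 m, θ = 44.9°: √(L² − r² sin²θ) = 0.30404 m.
v = −0.0781·102.2·0.70587·[1 + 0.0781·0.70834/0.30404] = -6.6586 m/s.
|v| = 6.6586 m/s.

6.66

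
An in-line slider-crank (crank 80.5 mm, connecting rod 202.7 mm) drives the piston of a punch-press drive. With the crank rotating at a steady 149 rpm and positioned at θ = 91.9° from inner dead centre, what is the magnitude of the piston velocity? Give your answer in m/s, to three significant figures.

1.24

ω = 2π·149/60 = 15.6 rad/s
For an in-line slider-crank, x = r cosθ + √(L² − r² sin²θ), so v = −rω sinθ·[1 + r cosθ/√(L² − r² sin²θ)].
With r = 0.0805 m, L = 0.2027 m, θ = 91.9°: √(L² − r² sin²θ) = 0.18605 m.
v = −0.0805·15.6·0.99945·[1 + 0.0805·-0.03316/0.18605] = -1.2374 m/s.
|v| = 1.2374 m/s.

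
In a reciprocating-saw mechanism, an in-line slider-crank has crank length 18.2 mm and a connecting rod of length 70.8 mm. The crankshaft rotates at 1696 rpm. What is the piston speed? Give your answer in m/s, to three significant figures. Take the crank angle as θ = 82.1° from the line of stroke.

ω = 2π·1696/60 = 177.6 rad/s
For an in-line slider-crank, x = r cosθ + √(L² − r² sin²θ), so v = −rω sinθ·[1 + r cosθ/√(L² − r² sin²θ)].
With r = 0.0182 m, L = 0.0708 m, θ = 82.1°: √(L² − r² sin²θ) = 0.068466 m.
v = −0.0182·177.6·0.99051·[1 + 0.0182·0.13744/0.068466] = -3.3187 m/s.
|v| = 3.3187 m/s.

3.32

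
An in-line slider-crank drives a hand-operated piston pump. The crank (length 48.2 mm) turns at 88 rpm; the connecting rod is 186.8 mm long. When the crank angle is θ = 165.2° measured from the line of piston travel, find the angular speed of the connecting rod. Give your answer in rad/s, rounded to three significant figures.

2.30

ω = 9.215 rad/s (converted from 88 rpm).
The rod makes angle φ with the slider axis where L sinφ = r sinθ; differentiating, L cosφ·φ̇ = r ω cosθ.
L cosφ = √(L² − r² sin²θ) = 0.18639 m.
|ω_rod| = r ω |cosθ| / √(L² − r² sin²θ) = 0.0482·9.215·0.96682/0.18639 = 2.304 rad/s.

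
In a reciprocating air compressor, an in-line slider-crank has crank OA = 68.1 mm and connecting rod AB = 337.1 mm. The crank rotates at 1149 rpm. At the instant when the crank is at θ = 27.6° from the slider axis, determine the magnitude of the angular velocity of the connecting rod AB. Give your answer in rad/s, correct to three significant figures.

ω = 120.3 rad/s (converted from 1149 rpm).
The rod makes angle φ with the slider axis where L sinφ = r sinθ; differentiating, L cosφ·φ̇ = r ω cosθ.
L cosφ = √(L² − r² sin²θ) = 0.33562 m.
|ω_rod| = r ω |cosθ| / √(L² − r² sin²θ) = 0.0681·120.3·0.88620/0.33562 = 21.636 rad/s.

21.6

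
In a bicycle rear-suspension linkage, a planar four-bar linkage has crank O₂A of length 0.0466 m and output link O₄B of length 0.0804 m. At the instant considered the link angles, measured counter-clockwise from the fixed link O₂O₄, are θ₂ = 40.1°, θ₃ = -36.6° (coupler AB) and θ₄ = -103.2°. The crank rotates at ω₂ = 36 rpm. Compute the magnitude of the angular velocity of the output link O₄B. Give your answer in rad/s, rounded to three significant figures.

2.32

ω₂ = 3.77 rad/s (from 36 rpm).
Differentiating the loop-closure r₂e^{iθ₂}+r₃e^{iθ₃}=r₁+r₄e^{iθ₄} gives r₂ω₂e^{iθ₂}+r₃ω₃e^{iθ₃}=r₄ω₄e^{iθ₄}.
Eliminating the other unknown: ω₄ = r₂ω₂ sin(θ₂−θ₃) / [r₄ sin(θ₄−θ₃)].
Numerator sine = +0.97318; denominator sine = -0.91775.
Result = 0.0466·3.77·(+0.97318) / (0.0804·(-0.91775)) = -2.317 rad/s; magnitude 2.317 rad/s.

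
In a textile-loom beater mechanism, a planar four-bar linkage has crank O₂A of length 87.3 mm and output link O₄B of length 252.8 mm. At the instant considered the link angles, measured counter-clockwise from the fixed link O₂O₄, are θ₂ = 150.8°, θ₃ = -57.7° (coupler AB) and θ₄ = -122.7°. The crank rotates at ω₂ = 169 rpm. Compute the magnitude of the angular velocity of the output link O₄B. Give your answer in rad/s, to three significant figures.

ω₂ = 17.7 rad/s (from 169 rpm).
Differentiating the loop-closure r₂e^{iθ₂}+r₃e^{iθ₃}=r₁+r₄e^{iθ₄} gives r₂ω₂e^{iθ₂}+r₃ω₃e^{iθ₃}=r₄ω₄e^{iθ₄}.
Eliminating the other unknown: ω₄ = r₂ω₂ sin(θ₂−θ₃) / [r₄ sin(θ₄−θ₃)].
Numerator sine = -0.47716; denominator sine = -0.90631.
Result = 0.0873·17.7·(-0.47716) / (0.2528·(-0.90631)) = +3.2177 rad/s; magnitude 3.2177 rad/s.

3.22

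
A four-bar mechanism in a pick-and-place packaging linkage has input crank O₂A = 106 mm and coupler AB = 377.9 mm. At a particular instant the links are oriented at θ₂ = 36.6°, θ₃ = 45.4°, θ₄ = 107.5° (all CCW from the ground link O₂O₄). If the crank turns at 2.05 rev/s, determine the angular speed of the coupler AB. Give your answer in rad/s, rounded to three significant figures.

ω₂ = 12.88 rad/s (from 2.05 rev/s).
Differentiating the loop-closure r₂e^{iθ₂}+r₃e^{iθ₃}=r₁+r₄e^{iθ₄} gives r₂ω₂e^{iθ₂}+r₃ω₃e^{iθ₃}=r₄ω₄e^{iθ₄}.
Eliminating the other unknown: ω₃ = r₂ω₂ sin(θ₄−θ₂) / [r₃ sin(θ₃−θ₄)].
Numerator sine = +0.94495; denominator sine = -0.88377.
Result = 0.106·12.88·(+0.94495) / (0.3779·(-0.88377)) = -3.8631 rad/s; magnitude 3.8631 rad/s.

3.86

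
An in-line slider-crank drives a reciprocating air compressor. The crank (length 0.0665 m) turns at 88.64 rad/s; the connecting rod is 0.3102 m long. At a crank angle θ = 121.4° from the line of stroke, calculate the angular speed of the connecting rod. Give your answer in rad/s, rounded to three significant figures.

ω = 88.64 rad/s
The rod makes angle φ with the slider axis where L sinφ = r sinθ; differentiating, L cosφ·φ̇ = r ω cosθ.
L cosφ = √(L² − r² sin²θ) = 0.30496 m.
|ω_rod| = r ω |cosθ| / √(L² − r² sin²θ) = 0.0665·88.64·0.52101/0.30496 = 10.07 rad/s.

10.1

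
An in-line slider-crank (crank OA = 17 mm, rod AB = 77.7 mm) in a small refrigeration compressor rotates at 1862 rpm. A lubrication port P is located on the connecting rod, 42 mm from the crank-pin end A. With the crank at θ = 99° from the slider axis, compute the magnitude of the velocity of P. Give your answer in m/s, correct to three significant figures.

3.22

ω = 195 rad/s.  Crank-pin speed |V_A| = rω = 3.3148 m/s, perpendicular to OA.
Rod angle: sinφ = −(r/L) sinθ ⇒ φ = -12.480°; ω_rod = −rω cosθ/√(L²−r²sin²θ) = +6.8352 rad/s.
V_P = V_A + ω_rod × AP, with AP = 0.042 m along the rod.
Components: V_Px = −rω sinθ − a·ω_rod·sinφ = -3.212 m/s;  V_Py = rω cosθ + a·ω_rod·cosφ = -0.23825 m/s.
|V_P| = √(V_Px² + V_Py²) = 3.2208 m/s.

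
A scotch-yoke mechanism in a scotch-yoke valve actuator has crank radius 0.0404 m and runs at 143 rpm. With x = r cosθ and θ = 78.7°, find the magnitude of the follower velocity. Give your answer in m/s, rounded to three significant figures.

0.593

ω = 14.97 rad/s (from 143 rpm).
x = r cosθ ⇒ ẋ = −rω sinθ.
|v| = rω|sinθ| = 0.0404·14.97·|sin 78.7°| = 0.59326 m/s.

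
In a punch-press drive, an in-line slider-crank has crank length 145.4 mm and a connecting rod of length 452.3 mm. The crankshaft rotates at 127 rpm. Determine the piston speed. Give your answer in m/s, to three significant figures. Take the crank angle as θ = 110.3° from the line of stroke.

ω = 2π·127/60 = 13.3 rad/s
For an in-line slider-crank, x = r cosθ + √(L² − r² sin²θ), so v = −rω sinθ·[1 + r cosθ/√(L² − r² sin²θ)].
With r = 0.1454 m, L = 0.4523 m, θ = 110.3°: √(L² − r² sin²θ) = 0.43125 m.
v = −0.1454·13.3·0.93789·[1 + 0.1454·-0.34694/0.43125] = -1.6015 m/s.
|v| = 1.6015 m/s.

1.60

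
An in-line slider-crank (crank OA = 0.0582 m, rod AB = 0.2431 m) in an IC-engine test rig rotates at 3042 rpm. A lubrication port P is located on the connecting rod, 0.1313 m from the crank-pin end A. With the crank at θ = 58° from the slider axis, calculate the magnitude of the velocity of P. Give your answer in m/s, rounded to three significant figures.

17.4

ω = 318.6 rad/s.  Crank-pin speed |V_A| = rω = 18.54 m/s, perpendicular to OA.
Rod angle: sinφ = −(r/L) sinθ ⇒ φ = -11.714°; ω_rod = −rω cosθ/√(L²−r²sin²θ) = -41.274 rad/s.
V_P = V_A + ω_rod × AP, with AP = 0.1313 m along the rod.
Components: V_Px = −rω sinθ − a·ω_rod·sinφ = -16.823 m/s;  V_Py = rω cosθ + a·ω_rod·cosφ = +4.5183 m/s.
|V_P| = √(V_Px² + V_Py²) = 17.419 m/s.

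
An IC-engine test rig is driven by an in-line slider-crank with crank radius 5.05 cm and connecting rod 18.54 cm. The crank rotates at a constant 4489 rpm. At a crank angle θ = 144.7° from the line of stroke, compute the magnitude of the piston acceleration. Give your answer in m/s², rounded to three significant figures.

ω = 2π·4489/60 = 470.1 rad/s
x(θ) = r cosθ + √(L² − r² sin²θ); with ω constant, a = ω²·d²x/dθ².
d²x/dθ² = −r cosθ − r²(cos2θ)/√u − r⁴ sin²2θ/(4u^{3/2}),  u = L² − r² sin²θ = 0.0335216 m².
Substituting r = 0.0505 m, L = 0.1854 m, θ = 144.7°: d²x/dθ² = +0.036353 m.
a = ω²·d²x/dθ² = (470.1)²·(+0.036353) = +8033.3 m/s²;  |a| = 8033.3 m/s².

8030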